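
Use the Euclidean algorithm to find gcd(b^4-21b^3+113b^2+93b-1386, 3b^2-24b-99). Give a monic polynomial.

b^2-8b-33

Euclidean algorithm in ℚ[b]:
  b^4-21b^3+113b^2+93b-1386 = ((1/3)b^2-(13/3)b+14)(3b^2-24b-99) + (0)
Last nonzero remainder: 3b^2-24b-99. Dividing through by 3 gives the monic gcd b^2-8b-33.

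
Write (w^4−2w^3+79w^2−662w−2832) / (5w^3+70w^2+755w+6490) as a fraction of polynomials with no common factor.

Euclidean algorithm in ℚ[w]:
  w^4−2w^3+79w^2−662w−2832 = ((1/5)w−16/5)(5w^3+70w^2+755w+6490) + (152w^2+456w+17936)
  5w^3+70w^2+755w+6490 = ((5/152)w+55/152)(152w^2+456w+17936) + (0)
Last nonzero remainder: 152w^2+456w+17936. Dividing through by 152 gives the monic gcd w^2+3w+118.
Cancel w^2+3w+118 from numerator and denominator to get the reduced form.

(w^2−5w−24)/(5w+55)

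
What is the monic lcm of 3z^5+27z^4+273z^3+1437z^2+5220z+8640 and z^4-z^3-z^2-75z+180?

Euclidean algorithm in ℚ[z]:
  3z^5+27z^4+273z^3+1437z^2+5220z+8640 = (3z+30)(z^4-z^3-z^2-75z+180) + (306z^3+1692z^2+6930z+3240)
  z^4-z^3-z^2-75z+180 = ((1/306)z-37/1734)(306z^3+1692z^2+6930z+3240) + ((3600/289)z^2+(18000/289)z+72000/289)
  306z^3+1692z^2+6930z+3240 = ((4913/200)z+2601/200)((3600/289)z^2+(18000/289)z+72000/289) + (0)
Last nonzero remainder: (3600/289)z^2+(18000/289)z+72000/289. Dividing through by 3600/289 gives the monic gcd z^2+5z+20.
Then lcm(f, g) = f·g / gcd(f, g); expanding and making the result monic gives the answer.

z^7+3z^6+46z^5+14z^4-315z^3-3249z^2-1620z+25920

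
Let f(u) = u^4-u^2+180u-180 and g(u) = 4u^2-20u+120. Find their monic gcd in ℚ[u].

Repeated division with remainder:
  u^4-u^2+180u-180 = ((1/4)u^2+(5/4)u-3/2)(4u^2-20u+120) + (0)
Last nonzero remainder: 4u^2-20u+120. Dividing through by 4 gives the monic gcd u^2-5u+30.

u^2-5u+30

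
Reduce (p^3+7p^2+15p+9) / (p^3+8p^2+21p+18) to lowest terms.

(p+1)/(p+2)

Repeated division with remainder:
  p^3+7p^2+15p+9 = (p^3+8p^2+21p+18) + (-p^2-6p-9)
  p^3+8p^2+21p+18 = (-p-2)(-p^2-6p-9) + (0)
Last nonzero remainder: -p^2-6p-9. Dividing through by -1 gives the monic gcd p^2+6p+9.
Cancel p^2+6p+9 from numerator and denominator to get the reduced form.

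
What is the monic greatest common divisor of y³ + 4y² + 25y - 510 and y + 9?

By polynomial division,
  y³ + 4y² + 25y - 510 = (y² - 5y + 70)(y + 9) + (-1140)
  y + 9 = (-(1/1140)y - 3/380)(-1140) + (0)
The last nonzero remainder is the constant -1140, so the polynomials are coprime and gcd = 1.

1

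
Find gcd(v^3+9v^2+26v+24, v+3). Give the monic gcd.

v+3

Repeated division with remainder:
  v^3+9v^2+26v+24 = (v^2+6v+8)(v+3) + (0)
The last nonzero remainder v+3 is already monic.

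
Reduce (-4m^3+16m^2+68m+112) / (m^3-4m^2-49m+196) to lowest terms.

Repeated division with remainder:
  -4m^3+16m^2+68m+112 = (-4)(m^3-4m^2-49m+196) + (-128m+896)
  m^3-4m^2-49m+196 = (-(1/128)m^2-(3/128)m+7/32)(-128m+896) + (0)
Last nonzero remainder: -128m+896. Dividing through by -128 gives the monic gcd m-7.
Cancel m-7 from numerator and denominator to get the reduced form.

(-4m^2-12m-16)/(m^2+3m-28)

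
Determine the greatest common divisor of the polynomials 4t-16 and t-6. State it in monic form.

Euclidean algorithm in ℚ[t]:
  4t-16 = (4)(t-6) + (8)
  t-6 = ((1/8)t-3/4)(8) + (0)
The last nonzero remainder is the constant 8, so the polynomials are coprime and gcd = 1.

1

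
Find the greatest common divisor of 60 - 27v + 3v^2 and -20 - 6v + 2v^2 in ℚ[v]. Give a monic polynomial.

-5 + v

Euclidean algorithm in ℚ[v]:
  3v^2 - 27v + 60 = (3/2)(2v^2 - 6v - 20) + (-18v + 90)
  2v^2 - 6v - 20 = (-(1/9)v - 2/9)(-18v + 90) + (0)
Last nonzero remainder: -18v + 90. Dividing through by -18 gives the monic gcd v - 5.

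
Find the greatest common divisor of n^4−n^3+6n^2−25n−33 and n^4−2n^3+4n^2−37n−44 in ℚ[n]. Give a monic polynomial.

Euclidean algorithm in ℚ[n]:
  n^4−n^3+6n^2−25n−33 = (n^4−2n^3+4n^2−37n−44) + (n^3+2n^2+12n+11)
  n^4−2n^3+4n^2−37n−44 = (n−4)(n^3+2n^2+12n+11) + (0)
The last nonzero remainder n^3+2n^2+12n+11 is already monic.

n^3+2n^2+12n+11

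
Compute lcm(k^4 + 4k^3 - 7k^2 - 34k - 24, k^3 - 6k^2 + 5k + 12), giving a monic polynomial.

k^5 - 23k^3 - 6k^2 + 112k + 96

By polynomial division,
  k^4 + 4k^3 - 7k^2 - 34k - 24 = (k + 10)(k^3 - 6k^2 + 5k + 12) + (48k^2 - 96k - 144)
  k^3 - 6k^2 + 5k + 12 = ((1/48)k - 1/12)(48k^2 - 96k - 144) + (0)
Last nonzero remainder: 48k^2 - 96k - 144. Dividing through by 48 gives the monic gcd k^2 - 2k - 3.
Then lcm(f, g) = f·g / gcd(f, g); expanding and making the result monic gives the answer.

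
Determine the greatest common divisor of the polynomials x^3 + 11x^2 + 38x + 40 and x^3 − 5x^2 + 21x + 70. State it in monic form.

x + 2

Repeated division with remainder:
  x^3 + 11x^2 + 38x + 40 = (x^3 − 5x^2 + 21x + 70) + (16x^2 + 17x − 30)
  x^3 − 5x^2 + 21x + 70 = ((1/16)x − 97/256)(16x^2 + 17x − 30) + ((7505/256)x + 7505/128)
  16x^2 + 17x − 30 = ((4096/7505)x − 768/1501)((7505/256)x + 7505/128) + (0)
Last nonzero remainder: (7505/256)x + 7505/128. Dividing through by 7505/256 gives the monic gcd x + 2.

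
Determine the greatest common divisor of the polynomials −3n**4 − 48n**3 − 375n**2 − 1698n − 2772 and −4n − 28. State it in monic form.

By polynomial division,
  −3n**4 − 48n**3 − 375n**2 − 1698n − 2772 = ((3/4)n**3 + (27/4)n**2 + (93/2)n + 99)(−4n − 28) + (0)
Last nonzero remainder: −4n − 28. Dividing through by −4 gives the monic gcd n + 7.

n + 7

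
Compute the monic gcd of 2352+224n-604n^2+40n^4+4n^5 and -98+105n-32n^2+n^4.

49-28n+2n^2+n^3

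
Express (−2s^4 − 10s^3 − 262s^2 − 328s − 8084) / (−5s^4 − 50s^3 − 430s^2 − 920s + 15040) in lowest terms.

(2s^2 − 2s + 86)/(5s^2 + 20s − 160)

Apply the Euclidean algorithm:
  −2s^4 − 10s^3 − 262s^2 − 328s − 8084 = (2/5)(−5s^4 − 50s^3 − 430s^2 − 920s + 15040) + (10s^3 − 90s^2 + 40s − 14100)
  −5s^4 − 50s^3 − 430s^2 − 920s + 15040 = (−(1/2)s − 19/2)(10s^3 − 90s^2 + 40s − 14100) + (−1265s^2 − 7590s − 118910)
  10s^3 − 90s^2 + 40s − 14100 = (−(2/253)s + 30/253)(−1265s^2 − 7590s − 118910) + (0)
Last nonzero remainder: −1265s^2 − 7590s − 118910. Dividing through by −1265 gives the monic gcd s^2 + 6s + 94.
Cancel s^2 + 6s + 94 from numerator and denominator to get the reduced form.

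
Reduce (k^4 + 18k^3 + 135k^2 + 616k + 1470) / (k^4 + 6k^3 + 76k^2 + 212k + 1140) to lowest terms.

Repeated division with remainder:
  k^4 + 18k^3 + 135k^2 + 616k + 1470 = (k^4 + 6k^3 + 76k^2 + 212k + 1140) + (12k^3 + 59k^2 + 404k + 330)
  k^4 + 6k^3 + 76k^2 + 212k + 1140 = ((1/12)k + 13/144)(12k^3 + 59k^2 + 404k + 330) + ((5329/144)k^2 + (5329/36)k + 26645/24)
  12k^3 + 59k^2 + 404k + 330 = ((1728/5329)k + 1584/5329)((5329/144)k^2 + (5329/36)k + 26645/24) + (0)
Last nonzero remainder: (5329/144)k^2 + (5329/36)k + 26645/24. Dividing through by 5329/144 gives the monic gcd k^2 + 4k + 30.
Cancel k^2 + 4k + 30 from numerator and denominator to get the reduced form.

(k^2 + 14k + 49)/(k^2 + 2k + 38)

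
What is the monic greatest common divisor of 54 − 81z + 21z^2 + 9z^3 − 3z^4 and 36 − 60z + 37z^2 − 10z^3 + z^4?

Apply the Euclidean algorithm:
  −3z^4 + 9z^3 + 21z^2 − 81z + 54 = (−3)(z^4 − 10z^3 + 37z^2 − 60z + 36) + (−21z^3 + 132z^2 − 261z + 162)
  z^4 − 10z^3 + 37z^2 − 60z + 36 = (−(1/21)z + 26/147)(−21z^3 + 132z^2 − 261z + 162) + ((60/49)z^2 − (300/49)z + 360/49)
  −21z^3 + 132z^2 − 261z + 162 = (−(343/20)z + 441/20)((60/49)z^2 − (300/49)z + 360/49) + (0)
Last nonzero remainder: (60/49)z^2 − (300/49)z + 360/49. Dividing through by 60/49 gives the monic gcd z^2 − 5z + 6.

6 − 5z + z^2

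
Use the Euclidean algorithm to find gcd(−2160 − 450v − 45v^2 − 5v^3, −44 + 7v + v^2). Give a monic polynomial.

Euclidean algorithm in ℚ[v]:
  −5v^3 − 45v^2 − 450v − 2160 = (−5v − 10)(v^2 + 7v − 44) + (−600v − 2600)
  v^2 + 7v − 44 = (−(1/600)v − 1/225)(−600v − 2600) + (−500/9)
  −600v − 2600 = ((54/5)v + 234/5)(−500/9) + (0)
The last nonzero remainder is the constant −500/9, so the polynomials are coprime and gcd = 1.

1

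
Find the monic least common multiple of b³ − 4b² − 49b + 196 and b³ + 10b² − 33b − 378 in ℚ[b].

b⁵ − b⁴ − 115b³ + 265b² + 3234b − 10584

Euclidean algorithm in ℚ[b]:
  b³ − 4b² − 49b + 196 = (b³ + 10b² − 33b − 378) + (−14b² − 16b + 574)
  b³ + 10b² − 33b − 378 = (−(1/14)b − 31/49)(−14b² − 16b + 574) + (−(104/49)b − 104/7)
  −14b² − 16b + 574 = ((343/52)b − 2009/52)(−(104/49)b − 104/7) + (0)
Last nonzero remainder: −(104/49)b − 104/7. Dividing through by −104/49 gives the monic gcd b + 7.
Then lcm(f, g) = f·g / gcd(f, g); expanding and making the result monic gives the answer.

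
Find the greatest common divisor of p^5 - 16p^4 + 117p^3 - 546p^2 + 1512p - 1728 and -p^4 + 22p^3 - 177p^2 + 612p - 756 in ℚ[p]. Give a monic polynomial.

By polynomial division,
  p^5 - 16p^4 + 117p^3 - 546p^2 + 1512p - 1728 = (-p - 6)(-p^4 + 22p^3 - 177p^2 + 612p - 756) + (72p^3 - 996p^2 + 4428p - 6264)
  -p^4 + 22p^3 - 177p^2 + 612p - 756 = (-(1/72)p + 49/432)(72p^3 - 996p^2 + 4428p - 6264) + (-(91/36)p^2 + (91/4)p - 91/2)
  72p^3 - 996p^2 + 4428p - 6264 = (-(2592/91)p + 12528/91)(-(91/36)p^2 + (91/4)p - 91/2) + (0)
Last nonzero remainder: -(91/36)p^2 + (91/4)p - 91/2. Dividing through by -91/36 gives the monic gcd p^2 - 9p + 18.

p^2 - 9p + 18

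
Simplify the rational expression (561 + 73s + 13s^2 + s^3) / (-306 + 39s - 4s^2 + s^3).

(11 + s)/(-6 + s)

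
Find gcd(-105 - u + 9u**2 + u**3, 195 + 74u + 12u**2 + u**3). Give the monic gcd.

By polynomial division,
  u**3 + 9u**2 - u - 105 = (u**3 + 12u**2 + 74u + 195) + (-3u**2 - 75u - 300)
  u**3 + 12u**2 + 74u + 195 = (-(1/3)u + 13/3)(-3u**2 - 75u - 300) + (299u + 1495)
  -3u**2 - 75u - 300 = (-(3/299)u - 60/299)(299u + 1495) + (0)
Last nonzero remainder: 299u + 1495. Dividing through by 299 gives the monic gcd u + 5.

5 + u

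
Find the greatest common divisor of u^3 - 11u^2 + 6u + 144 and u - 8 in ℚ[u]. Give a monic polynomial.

Euclidean algorithm in ℚ[u]:
  u^3 - 11u^2 + 6u + 144 = (u^2 - 3u - 18)(u - 8) + (0)
The last nonzero remainder u - 8 is already monic.

u - 8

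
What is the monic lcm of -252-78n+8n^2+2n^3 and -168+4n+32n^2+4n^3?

Apply the Euclidean algorithm:
  2n^3+8n^2-78n-252 = (1/2)(4n^3+32n^2+4n-168) + (-8n^2-80n-168)
  4n^3+32n^2+4n-168 = (-(1/2)n+1)(-8n^2-80n-168) + (0)
Last nonzero remainder: -8n^2-80n-168. Dividing through by -8 gives the monic gcd n^2+10n+21.
Then lcm(f, g) = f·g / gcd(f, g); expanding and making the result monic gives the answer.

252-48n-47n^2+2n^3+n^4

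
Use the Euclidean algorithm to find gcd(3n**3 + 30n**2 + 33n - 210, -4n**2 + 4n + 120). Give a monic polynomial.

n + 5

By polynomial division,
  3n**3 + 30n**2 + 33n - 210 = (-(3/4)n - 33/4)(-4n**2 + 4n + 120) + (156n + 780)
  -4n**2 + 4n + 120 = (-(1/39)n + 2/13)(156n + 780) + (0)
Last nonzero remainder: 156n + 780. Dividing through by 156 gives the monic gcd n + 5.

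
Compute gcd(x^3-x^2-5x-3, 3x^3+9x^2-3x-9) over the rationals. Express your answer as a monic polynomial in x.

Apply the Euclidean algorithm:
  x^3-x^2-5x-3 = (1/3)(3x^3+9x^2-3x-9) + (-4x^2-4x)
  3x^3+9x^2-3x-9 = (-(3/4)x-3/2)(-4x^2-4x) + (-9x-9)
  -4x^2-4x = ((4/9)x)(-9x-9) + (0)
Last nonzero remainder: -9x-9. Dividing through by -9 gives the monic gcd x+1.

x+1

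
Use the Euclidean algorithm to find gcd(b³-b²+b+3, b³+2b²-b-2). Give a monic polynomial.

b+1

By polynomial division,
  b³-b²+b+3 = (b³+2b²-b-2) + (-3b²+2b+5)
  b³+2b²-b-2 = (-(1/3)b-8/9)(-3b²+2b+5) + ((22/9)b+22/9)
  -3b²+2b+5 = (-(27/22)b+45/22)((22/9)b+22/9) + (0)
Last nonzero remainder: (22/9)b+22/9. Dividing through by 22/9 gives the monic gcd b+1.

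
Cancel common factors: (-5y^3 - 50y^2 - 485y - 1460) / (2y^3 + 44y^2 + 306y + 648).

Repeated division with remainder:
  -5y^3 - 50y^2 - 485y - 1460 = (-5/2)(2y^3 + 44y^2 + 306y + 648) + (60y^2 + 280y + 160)
  2y^3 + 44y^2 + 306y + 648 = ((1/30)y + 26/45)(60y^2 + 280y + 160) + ((1250/9)y + 5000/9)
  60y^2 + 280y + 160 = ((54/125)y + 36/125)((1250/9)y + 5000/9) + (0)
Last nonzero remainder: (1250/9)y + 5000/9. Dividing through by 1250/9 gives the monic gcd y + 4.
Cancel y + 4 from numerator and denominator to get the reduced form.

(-5y^2 - 30y - 365)/(2y^2 + 36y + 162)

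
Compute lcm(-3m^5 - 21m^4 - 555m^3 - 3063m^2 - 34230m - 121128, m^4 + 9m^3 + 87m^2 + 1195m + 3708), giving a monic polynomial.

Euclidean algorithm in ℚ[m]:
  -3m^5 - 21m^4 - 555m^3 - 3063m^2 - 34230m - 121128 = (-3m + 6)(m^4 + 9m^3 + 87m^2 + 1195m + 3708) + (-348m^3 - 30276m - 143376)
  m^4 + 9m^3 + 87m^2 + 1195m + 3708 = (-(1/348)m - 3/116)(-348m^3 - 30276m - 143376) + (0)
Last nonzero remainder: -348m^3 - 30276m - 143376. Dividing through by -348 gives the monic gcd m^3 + 87m + 412.
Then lcm(f, g) = f·g / gcd(f, g); expanding and making the result monic gives the answer.

m^6 + 16m^5 + 248m^4 + 2686m^3 + 20599m^2 + 143066m + 363384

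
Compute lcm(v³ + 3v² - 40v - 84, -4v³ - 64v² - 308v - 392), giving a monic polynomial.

v⁴ + 10v³ - 19v² - 364v - 588

Repeated division with remainder:
  v³ + 3v² - 40v - 84 = (-1/4)(-4v³ - 64v² - 308v - 392) + (-13v² - 117v - 182)
  -4v³ - 64v² - 308v - 392 = ((4/13)v + 28/13)(-13v² - 117v - 182) + (0)
Last nonzero remainder: -13v² - 117v - 182. Dividing through by -13 gives the monic gcd v² + 9v + 14.
Then lcm(f, g) = f·g / gcd(f, g); expanding and making the result monic gives the answer.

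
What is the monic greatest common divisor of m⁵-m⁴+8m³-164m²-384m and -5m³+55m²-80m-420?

m²-4m-12

Euclidean algorithm in ℚ[m]:
  m⁵-m⁴+8m³-164m²-384m = (-(1/5)m²-2m-102/5)(-5m³+55m²-80m-420) + (714m²-2856m-8568)
  -5m³+55m²-80m-420 = (-(5/714)m+5/102)(714m²-2856m-8568) + (0)
Last nonzero remainder: 714m²-2856m-8568. Dividing through by 714 gives the monic gcd m²-4m-12.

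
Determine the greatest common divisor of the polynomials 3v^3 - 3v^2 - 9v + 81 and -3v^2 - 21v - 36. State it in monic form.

v + 3

Apply the Euclidean algorithm:
  3v^3 - 3v^2 - 9v + 81 = (-v + 8)(-3v^2 - 21v - 36) + (123v + 369)
  -3v^2 - 21v - 36 = (-(1/41)v - 4/41)(123v + 369) + (0)
Last nonzero remainder: 123v + 369. Dividing through by 123 gives the monic gcd v + 3.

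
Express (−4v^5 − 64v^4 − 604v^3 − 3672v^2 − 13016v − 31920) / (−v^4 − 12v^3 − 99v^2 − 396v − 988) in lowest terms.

(4v^3 + 44v^2 + 232v + 840)/(v^2 + 7v + 26)

Apply the Euclidean algorithm:
  −4v^5 − 64v^4 − 604v^3 − 3672v^2 − 13016v − 31920 = (4v + 16)(−v^4 − 12v^3 − 99v^2 − 396v − 988) + (−16v^3 − 504v^2 − 2728v − 16112)
  −v^4 − 12v^3 − 99v^2 − 396v − 988 = ((1/16)v − 39/32)(−16v^3 − 504v^2 − 2728v − 16112) + (−(2171/4)v^2 − (10855/4)v − 41249/2)
  −16v^3 − 504v^2 − 2728v − 16112 = ((64/2171)v + 1696/2171)(−(2171/4)v^2 − (10855/4)v − 41249/2) + (0)
Last nonzero remainder: −(2171/4)v^2 − (10855/4)v − 41249/2. Dividing through by −2171/4 gives the monic gcd v^2 + 5v + 38.
Cancel v^2 + 5v + 38 from numerator and denominator to get the reduced form.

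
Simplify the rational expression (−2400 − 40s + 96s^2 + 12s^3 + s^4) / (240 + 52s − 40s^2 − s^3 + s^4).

Repeated division with remainder:
  s^4 + 12s^3 + 96s^2 − 40s − 2400 = (s^4 − s^3 − 40s^2 + 52s + 240) + (13s^3 + 136s^2 − 92s − 2640)
  s^4 − s^3 − 40s^2 + 52s + 240 = ((1/13)s − 149/169)(13s^3 + 136s^2 − 92s − 2640) + ((14700/169)s^2 + (29400/169)s − 352800/169)
  13s^3 + 136s^2 − 92s − 2640 = ((2197/14700)s + 1859/1470)((14700/169)s^2 + (29400/169)s − 352800/169) + (0)
Last nonzero remainder: (14700/169)s^2 + (29400/169)s − 352800/169. Dividing through by 14700/169 gives the monic gcd s^2 + 2s − 24.
Cancel s^2 + 2s − 24 from numerator and denominator to get the reduced form.

(100 + 10s + s^2)/(−10 − 3s + s^2)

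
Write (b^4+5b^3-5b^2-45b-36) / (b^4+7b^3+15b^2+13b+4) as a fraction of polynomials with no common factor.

(b^2-9)/(b^2+2b+1)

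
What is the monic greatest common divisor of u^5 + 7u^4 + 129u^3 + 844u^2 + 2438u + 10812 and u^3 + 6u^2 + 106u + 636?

Apply the Euclidean algorithm:
  u^5 + 7u^4 + 129u^3 + 844u^2 + 2438u + 10812 = (u^2 + u + 17)(u^3 + 6u^2 + 106u + 636) + (0)
The last nonzero remainder u^3 + 6u^2 + 106u + 636 is already monic.

u^3 + 6u^2 + 106u + 636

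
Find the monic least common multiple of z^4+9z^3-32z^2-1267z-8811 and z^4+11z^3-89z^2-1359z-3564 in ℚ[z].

Apply the Euclidean algorithm:
  z^4+9z^3-32z^2-1267z-8811 = (z^4+11z^3-89z^2-1359z-3564) + (-2z^3+57z^2+92z-5247)
  z^4+11z^3-89z^2-1359z-3564 = (-(1/2)z-79/4)(-2z^3+57z^2+92z-5247) + ((4331/4)z^2-(4331/2)z-428769/4)
  -2z^3+57z^2+92z-5247 = (-(8/4331)z+212/4331)((4331/4)z^2-(4331/2)z-428769/4) + (0)
Last nonzero remainder: (4331/4)z^2-(4331/2)z-428769/4. Dividing through by 4331/4 gives the monic gcd z^2-2z-99.
Then lcm(f, g) = f·g / gcd(f, g); expanding and making the result monic gives the answer.

z^6+22z^5+121z^4-1359z^3-26434z^2-160155z-317196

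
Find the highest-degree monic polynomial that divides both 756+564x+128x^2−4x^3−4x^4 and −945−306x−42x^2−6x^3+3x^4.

−21−4x+x^2

Apply the Euclidean algorithm:
  −4x^4−4x^3+128x^2+564x+756 = (−4/3)(3x^4−6x^3−42x^2−306x−945) + (−12x^3+72x^2+156x−504)
  3x^4−6x^3−42x^2−306x−945 = (−(1/4)x−1)(−12x^3+72x^2+156x−504) + (69x^2−276x−1449)
  −12x^3+72x^2+156x−504 = (−(4/23)x+8/23)(69x^2−276x−1449) + (0)
Last nonzero remainder: 69x^2−276x−1449. Dividing through by 69 gives the monic gcd x^2−4x−21.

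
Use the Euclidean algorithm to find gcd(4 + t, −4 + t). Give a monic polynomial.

1

Apply the Euclidean algorithm:
  t + 4 = (t − 4) + (8)
  t − 4 = ((1/8)t − 1/2)(8) + (0)
The last nonzero remainder is the constant 8, so the polynomials are coprime and gcd = 1.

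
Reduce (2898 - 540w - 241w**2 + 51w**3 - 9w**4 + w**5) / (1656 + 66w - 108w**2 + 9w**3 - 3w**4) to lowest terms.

(-21 + 10w - w**2)/(-12 + 3w)

Euclidean algorithm in ℚ[w]:
  w**5 - 9w**4 + 51w**3 - 241w**2 - 540w + 2898 = (-(1/3)w + 2)(-3w**4 + 9w**3 - 108w**2 + 66w + 1656) + (-3w**3 - 3w**2 - 120w - 414)
  -3w**4 + 9w**3 - 108w**2 + 66w + 1656 = (w - 4)(-3w**3 - 3w**2 - 120w - 414) + (0)
Last nonzero remainder: -3w**3 - 3w**2 - 120w - 414. Dividing through by -3 gives the monic gcd w**3 + w**2 + 40w + 138.
Cancel w**3 + w**2 + 40w + 138 from numerator and denominator to get the reduced form.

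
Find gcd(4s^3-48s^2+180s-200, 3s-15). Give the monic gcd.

Apply the Euclidean algorithm:
  4s^3-48s^2+180s-200 = ((4/3)s^2-(28/3)s+40/3)(3s-15) + (0)
Last nonzero remainder: 3s-15. Dividing through by 3 gives the monic gcd s-5.

s-5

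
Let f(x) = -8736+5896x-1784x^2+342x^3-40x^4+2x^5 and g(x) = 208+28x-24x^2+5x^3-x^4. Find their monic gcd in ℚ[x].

Euclidean algorithm in ℚ[x]:
  2x^5-40x^4+342x^3-1784x^2+5896x-8736 = (-2x+30)(-x^4+5x^3-24x^2+28x+208) + (144x^3-1008x^2+5472x-14976)
  -x^4+5x^3-24x^2+28x+208 = (-(1/144)x-1/72)(144x^3-1008x^2+5472x-14976) + (0)
Last nonzero remainder: 144x^3-1008x^2+5472x-14976. Dividing through by 144 gives the monic gcd x^3-7x^2+38x-104.

-104+38x-7x^2+x^3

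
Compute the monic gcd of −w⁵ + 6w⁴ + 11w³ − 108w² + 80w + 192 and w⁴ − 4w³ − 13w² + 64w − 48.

w³ − 3w² − 16w + 48

Repeated division with remainder:
  −w⁵ + 6w⁴ + 11w³ − 108w² + 80w + 192 = (−w + 2)(w⁴ − 4w³ − 13w² + 64w − 48) + (6w³ − 18w² − 96w + 288)
  w⁴ − 4w³ − 13w² + 64w − 48 = ((1/6)w − 1/6)(6w³ − 18w² − 96w + 288) + (0)
Last nonzero remainder: 6w³ − 18w² − 96w + 288. Dividing through by 6 gives the monic gcd w³ − 3w² − 16w + 48.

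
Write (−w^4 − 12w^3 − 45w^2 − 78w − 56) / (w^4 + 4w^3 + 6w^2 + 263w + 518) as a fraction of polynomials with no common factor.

Apply the Euclidean algorithm:
  −w^4 − 12w^3 − 45w^2 − 78w − 56 = (−1)(w^4 + 4w^3 + 6w^2 + 263w + 518) + (−8w^3 − 39w^2 + 185w + 462)
  w^4 + 4w^3 + 6w^2 + 263w + 518 = (−(1/8)w + 7/64)(−8w^3 − 39w^2 + 185w + 462) + ((2137/64)w^2 + (19233/64)w + 14959/32)
  −8w^3 − 39w^2 + 185w + 462 = (−(512/2137)w + 2112/2137)((2137/64)w^2 + (19233/64)w + 14959/32) + (0)
Last nonzero remainder: (2137/64)w^2 + (19233/64)w + 14959/32. Dividing through by 2137/64 gives the monic gcd w^2 + 9w + 14.
Cancel w^2 + 9w + 14 from numerator and denominator to get the reduced form.

(−w^2 − 3w − 4)/(w^2 − 5w + 37)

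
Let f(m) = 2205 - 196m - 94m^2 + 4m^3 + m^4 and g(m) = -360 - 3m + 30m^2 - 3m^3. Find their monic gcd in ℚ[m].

By polynomial division,
  m^4 + 4m^3 - 94m^2 - 196m + 2205 = (-(1/3)m - 14/3)(-3m^3 + 30m^2 - 3m - 360) + (45m^2 - 330m + 525)
  -3m^3 + 30m^2 - 3m - 360 = (-(1/15)m + 8/45)(45m^2 - 330m + 525) + ((272/3)m - 1360/3)
  45m^2 - 330m + 525 = ((135/272)m - 315/272)((272/3)m - 1360/3) + (0)
Last nonzero remainder: (272/3)m - 1360/3. Dividing through by 272/3 gives the monic gcd m - 5.

-5 + m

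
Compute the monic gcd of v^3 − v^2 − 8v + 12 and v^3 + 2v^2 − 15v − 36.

v + 3

Euclidean algorithm in ℚ[v]:
  v^3 − v^2 − 8v + 12 = (v^3 + 2v^2 − 15v − 36) + (−3v^2 + 7v + 48)
  v^3 + 2v^2 − 15v − 36 = (−(1/3)v − 13/9)(−3v^2 + 7v + 48) + ((100/9)v + 100/3)
  −3v^2 + 7v + 48 = (−(27/100)v + 36/25)((100/9)v + 100/3) + (0)
Last nonzero remainder: (100/9)v + 100/3. Dividing through by 100/9 gives the monic gcd v + 3.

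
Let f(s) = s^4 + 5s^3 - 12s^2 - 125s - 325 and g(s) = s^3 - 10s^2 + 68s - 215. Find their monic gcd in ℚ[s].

By polynomial division,
  s^4 + 5s^3 - 12s^2 - 125s - 325 = (s + 15)(s^3 - 10s^2 + 68s - 215) + (70s^2 - 930s + 2900)
  s^3 - 10s^2 + 68s - 215 = ((1/70)s + 23/490)(70s^2 - 930s + 2900) + ((3441/49)s - 17205/49)
  70s^2 - 930s + 2900 = ((3430/3441)s - 28420/3441)((3441/49)s - 17205/49) + (0)
Last nonzero remainder: (3441/49)s - 17205/49. Dividing through by 3441/49 gives the monic gcd s - 5.

s - 5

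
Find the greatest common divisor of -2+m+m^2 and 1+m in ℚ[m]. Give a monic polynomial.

1

By polynomial division,
  m^2+m-2 = (m)(m+1) + (-2)
  m+1 = (-(1/2)m-1/2)(-2) + (0)
The last nonzero remainder is the constant -2, so the polynomials are coprime and gcd = 1.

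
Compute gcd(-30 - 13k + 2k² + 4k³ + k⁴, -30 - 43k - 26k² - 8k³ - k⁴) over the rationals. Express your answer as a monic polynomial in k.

By polynomial division,
  k⁴ + 4k³ + 2k² - 13k - 30 = (-1)(-k⁴ - 8k³ - 26k² - 43k - 30) + (-4k³ - 24k² - 56k - 60)
  -k⁴ - 8k³ - 26k² - 43k - 30 = ((1/4)k + 1/2)(-4k³ - 24k² - 56k - 60) + (0)
Last nonzero remainder: -4k³ - 24k² - 56k - 60. Dividing through by -4 gives the monic gcd k³ + 6k² + 14k + 15.

15 + 14k + 6k² + k³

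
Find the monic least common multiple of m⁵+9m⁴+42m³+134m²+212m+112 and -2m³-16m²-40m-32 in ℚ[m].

Euclidean algorithm in ℚ[m]:
  m⁵+9m⁴+42m³+134m²+212m+112 = (-(1/2)m²-(1/2)m-7)(-2m³-16m²-40m-32) + (-14m²-84m-112)
  -2m³-16m²-40m-32 = ((1/7)m+2/7)(-14m²-84m-112) + (0)
Last nonzero remainder: -14m²-84m-112. Dividing through by -14 gives the monic gcd m²+6m+8.
Then lcm(f, g) = f·g / gcd(f, g); expanding and making the result monic gives the answer.

m⁶+11m⁵+60m⁴+218m³+480m²+536m+224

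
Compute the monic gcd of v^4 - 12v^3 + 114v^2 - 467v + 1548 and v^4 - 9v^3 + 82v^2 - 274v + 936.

v^2 - 5v + 36

Euclidean algorithm in ℚ[v]:
  v^4 - 12v^3 + 114v^2 - 467v + 1548 = (v^4 - 9v^3 + 82v^2 - 274v + 936) + (-3v^3 + 32v^2 - 193v + 612)
  v^4 - 9v^3 + 82v^2 - 274v + 936 = (-(1/3)v - 5/9)(-3v^3 + 32v^2 - 193v + 612) + ((319/9)v^2 - (1595/9)v + 1276)
  -3v^3 + 32v^2 - 193v + 612 = (-(27/319)v + 153/319)((319/9)v^2 - (1595/9)v + 1276) + (0)
Last nonzero remainder: (319/9)v^2 - (1595/9)v + 1276. Dividing through by 319/9 gives the monic gcd v^2 - 5v + 36.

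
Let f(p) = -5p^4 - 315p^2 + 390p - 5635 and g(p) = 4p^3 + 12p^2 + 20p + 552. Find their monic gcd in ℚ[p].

By polynomial division,
  -5p^4 - 315p^2 + 390p - 5635 = (-(5/4)p + 15/4)(4p^3 + 12p^2 + 20p + 552) + (-335p^2 + 1005p - 7705)
  4p^3 + 12p^2 + 20p + 552 = (-(4/335)p - 24/335)(-335p^2 + 1005p - 7705) + (0)
Last nonzero remainder: -335p^2 + 1005p - 7705. Dividing through by -335 gives the monic gcd p^2 - 3p + 23.

p^2 - 3p + 23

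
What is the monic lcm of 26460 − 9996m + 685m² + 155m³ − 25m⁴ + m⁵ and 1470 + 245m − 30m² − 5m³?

158760 − 33516m − 5886m² + 1615m³ + 5m⁴ − 19m⁵ + m⁶

By polynomial division,
  m⁵ − 25m⁴ + 155m³ + 685m² − 9996m + 26460 = (−(1/5)m² + (31/5)m − 78)(−5m³ − 30m² + 245m + 1470) + (−2880m² + 141120)
  −5m³ − 30m² + 245m + 1470 = ((1/576)m + 1/96)(−2880m² + 141120) + (0)
Last nonzero remainder: −2880m² + 141120. Dividing through by −2880 gives the monic gcd m² − 49.
Then lcm(f, g) = f·g / gcd(f, g); expanding and making the result monic gives the answer.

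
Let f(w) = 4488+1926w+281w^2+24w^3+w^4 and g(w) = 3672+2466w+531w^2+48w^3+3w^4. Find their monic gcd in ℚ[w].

408+138w+13w^2+w^3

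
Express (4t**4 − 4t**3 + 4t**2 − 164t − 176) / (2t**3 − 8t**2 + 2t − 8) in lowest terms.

(2t**3 + 6t**2 + 26t + 22)/(t**2 + 1)

By polynomial division,
  4t**4 − 4t**3 + 4t**2 − 164t − 176 = (2t + 6)(2t**3 − 8t**2 + 2t − 8) + (48t**2 − 160t − 128)
  2t**3 − 8t**2 + 2t − 8 = ((1/24)t − 1/36)(48t**2 − 160t − 128) + ((26/9)t − 104/9)
  48t**2 − 160t − 128 = ((216/13)t + 144/13)((26/9)t − 104/9) + (0)
Last nonzero remainder: (26/9)t − 104/9. Dividing through by 26/9 gives the monic gcd t − 4.
Cancel t − 4 from numerator and denominator to get the reduced form.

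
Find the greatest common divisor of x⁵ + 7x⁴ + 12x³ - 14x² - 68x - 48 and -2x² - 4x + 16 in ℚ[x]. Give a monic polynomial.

Apply the Euclidean algorithm:
  x⁵ + 7x⁴ + 12x³ - 14x² - 68x - 48 = (-(1/2)x³ - (5/2)x² - 5x - 3)(-2x² - 4x + 16) + (0)
Last nonzero remainder: -2x² - 4x + 16. Dividing through by -2 gives the monic gcd x² + 2x - 8.

x² + 2x - 8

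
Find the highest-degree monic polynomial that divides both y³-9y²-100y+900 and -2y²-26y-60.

y+10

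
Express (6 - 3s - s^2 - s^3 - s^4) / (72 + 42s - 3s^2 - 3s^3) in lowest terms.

Euclidean algorithm in ℚ[s]:
  -s^4 - s^3 - s^2 - 3s + 6 = ((1/3)s)(-3s^3 - 3s^2 + 42s + 72) + (-15s^2 - 27s + 6)
  -3s^3 - 3s^2 + 42s + 72 = ((1/5)s - 4/25)(-15s^2 - 27s + 6) + ((912/25)s + 1824/25)
  -15s^2 - 27s + 6 = (-(125/304)s + 25/304)((912/25)s + 1824/25) + (0)
Last nonzero remainder: (912/25)s + 1824/25. Dividing through by 912/25 gives the monic gcd s + 2.
Cancel s + 2 from numerator and denominator to get the reduced form.

(-3 + 3s - s^2 + s^3)/(-36 - 3s + 3s^2)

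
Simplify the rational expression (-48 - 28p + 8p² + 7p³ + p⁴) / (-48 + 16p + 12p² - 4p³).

Apply the Euclidean algorithm:
  p⁴ + 7p³ + 8p² - 28p - 48 = (-(1/4)p - 5/2)(-4p³ + 12p² + 16p - 48) + (42p² - 168)
  -4p³ + 12p² + 16p - 48 = (-(2/21)p + 2/7)(42p² - 168) + (0)
Last nonzero remainder: 42p² - 168. Dividing through by 42 gives the monic gcd p² - 4.
Cancel p² - 4 from numerator and denominator to get the reduced form.

(-12 - 7p - p²)/(-12 + 4p)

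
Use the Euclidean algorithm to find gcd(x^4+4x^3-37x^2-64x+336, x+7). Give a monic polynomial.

By polynomial division,
  x^4+4x^3-37x^2-64x+336 = (x^3-3x^2-16x+48)(x+7) + (0)
The last nonzero remainder x+7 is already monic.

x+7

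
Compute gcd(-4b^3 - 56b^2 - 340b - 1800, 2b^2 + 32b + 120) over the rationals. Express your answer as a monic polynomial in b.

b + 10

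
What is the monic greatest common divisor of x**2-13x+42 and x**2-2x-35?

x-7

Euclidean algorithm in ℚ[x]:
  x**2-13x+42 = (x**2-2x-35) + (-11x+77)
  x**2-2x-35 = (-(1/11)x-5/11)(-11x+77) + (0)
Last nonzero remainder: -11x+77. Dividing through by -11 gives the monic gcd x-7.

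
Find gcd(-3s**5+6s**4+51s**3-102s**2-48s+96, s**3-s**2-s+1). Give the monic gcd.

Apply the Euclidean algorithm:
  -3s**5+6s**4+51s**3-102s**2-48s+96 = (-3s**2+3s+51)(s**3-s**2-s+1) + (-45s**2+45)
  s**3-s**2-s+1 = (-(1/45)s+1/45)(-45s**2+45) + (0)
Last nonzero remainder: -45s**2+45. Dividing through by -45 gives the monic gcd s**2-1.

s**2-1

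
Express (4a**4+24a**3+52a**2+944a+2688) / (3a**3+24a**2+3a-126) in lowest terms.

(4a**2-16a+128)/(3a-6)

Repeated division with remainder:
  4a**4+24a**3+52a**2+944a+2688 = ((4/3)a-8/3)(3a**3+24a**2+3a-126) + (112a**2+1120a+2352)
  3a**3+24a**2+3a-126 = ((3/112)a-3/56)(112a**2+1120a+2352) + (0)
Last nonzero remainder: 112a**2+1120a+2352. Dividing through by 112 gives the monic gcd a**2+10a+21.
Cancel a**2+10a+21 from numerator and denominator to get the reduced form.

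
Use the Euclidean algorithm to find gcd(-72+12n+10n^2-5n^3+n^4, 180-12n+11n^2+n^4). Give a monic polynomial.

12-4n+n^2

Euclidean algorithm in ℚ[n]:
  n^4-5n^3+10n^2+12n-72 = (n^4+11n^2-12n+180) + (-5n^3-n^2+24n-252)
  n^4+11n^2-12n+180 = (-(1/5)n+1/25)(-5n^3-n^2+24n-252) + ((396/25)n^2-(1584/25)n+4752/25)
  -5n^3-n^2+24n-252 = (-(125/396)n-175/132)((396/25)n^2-(1584/25)n+4752/25) + (0)
Last nonzero remainder: (396/25)n^2-(1584/25)n+4752/25. Dividing through by 396/25 gives the monic gcd n^2-4n+12.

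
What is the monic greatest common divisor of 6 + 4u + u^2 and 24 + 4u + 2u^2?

1

Euclidean algorithm in ℚ[u]:
  u^2 + 4u + 6 = (1/2)(2u^2 + 4u + 24) + (2u - 6)
  2u^2 + 4u + 24 = (u + 5)(2u - 6) + (54)
  2u - 6 = ((1/27)u - 1/9)(54) + (0)
The last nonzero remainder is the constant 54, so the polynomials are coprime and gcd = 1.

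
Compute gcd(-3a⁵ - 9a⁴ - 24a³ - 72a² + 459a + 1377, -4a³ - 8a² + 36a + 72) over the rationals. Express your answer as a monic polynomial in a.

Euclidean algorithm in ℚ[a]:
  -3a⁵ - 9a⁴ - 24a³ - 72a² + 459a + 1377 = ((3/4)a² + (3/4)a + 45/4)(-4a³ - 8a² + 36a + 72) + (-63a² + 567)
  -4a³ - 8a² + 36a + 72 = ((4/63)a + 8/63)(-63a² + 567) + (0)
Last nonzero remainder: -63a² + 567. Dividing through by -63 gives the monic gcd a² - 9.

a² - 9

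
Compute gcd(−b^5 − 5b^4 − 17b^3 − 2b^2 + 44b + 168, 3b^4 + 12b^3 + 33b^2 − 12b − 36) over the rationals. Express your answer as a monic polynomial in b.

b^2 + 4b + 12

Euclidean algorithm in ℚ[b]:
  −b^5 − 5b^4 − 17b^3 − 2b^2 + 44b + 168 = (−(1/3)b − 1/3)(3b^4 + 12b^3 + 33b^2 − 12b − 36) + (−2b^3 + 5b^2 + 28b + 156)
  3b^4 + 12b^3 + 33b^2 − 12b − 36 = (−(3/2)b − 39/4)(−2b^3 + 5b^2 + 28b + 156) + ((495/4)b^2 + 495b + 1485)
  −2b^3 + 5b^2 + 28b + 156 = (−(8/495)b + 52/495)((495/4)b^2 + 495b + 1485) + (0)
Last nonzero remainder: (495/4)b^2 + 495b + 1485. Dividing through by 495/4 gives the monic gcd b^2 + 4b + 12.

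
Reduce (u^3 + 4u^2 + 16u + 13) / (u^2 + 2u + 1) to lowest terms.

(u^2 + 3u + 13)/(u + 1)

Apply the Euclidean algorithm:
  u^3 + 4u^2 + 16u + 13 = (u + 2)(u^2 + 2u + 1) + (11u + 11)
  u^2 + 2u + 1 = ((1/11)u + 1/11)(11u + 11) + (0)
Last nonzero remainder: 11u + 11. Dividing through by 11 gives the monic gcd u + 1.
Cancel u + 1 from numerator and denominator to get the reduced form.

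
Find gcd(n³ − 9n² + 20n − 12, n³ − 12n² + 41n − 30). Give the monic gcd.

Euclidean algorithm in ℚ[n]:
  n³ − 9n² + 20n − 12 = (n³ − 12n² + 41n − 30) + (3n² − 21n + 18)
  n³ − 12n² + 41n − 30 = ((1/3)n − 5/3)(3n² − 21n + 18) + (0)
Last nonzero remainder: 3n² − 21n + 18. Dividing through by 3 gives the monic gcd n² − 7n + 6.

n² − 7n + 6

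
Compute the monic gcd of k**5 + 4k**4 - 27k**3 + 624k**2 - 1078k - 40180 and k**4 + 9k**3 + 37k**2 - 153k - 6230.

k**2 + 3k - 70

By polynomial division,
  k**5 + 4k**4 - 27k**3 + 624k**2 - 1078k - 40180 = (k - 5)(k**4 + 9k**3 + 37k**2 - 153k - 6230) + (-19k**3 + 962k**2 + 4387k - 71330)
  k**4 + 9k**3 + 37k**2 - 153k - 6230 = (-(1/19)k - 1133/361)(-19k**3 + 962k**2 + 4387k - 71330) + ((1186656/361)k**2 + (3559968/361)k - 83065920/361)
  -19k**3 + 962k**2 + 4387k - 71330 = (-(6859/1186656)k + 367859/1186656)((1186656/361)k**2 + (3559968/361)k - 83065920/361) + (0)
Last nonzero remainder: (1186656/361)k**2 + (3559968/361)k - 83065920/361. Dividing through by 1186656/361 gives the monic gcd k**2 + 3k - 70.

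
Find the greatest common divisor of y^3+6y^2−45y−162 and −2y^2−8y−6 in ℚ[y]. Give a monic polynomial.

y+3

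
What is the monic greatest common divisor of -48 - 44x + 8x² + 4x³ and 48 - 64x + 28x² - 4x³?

By polynomial division,
  4x³ + 8x² - 44x - 48 = (-1)(-4x³ + 28x² - 64x + 48) + (36x² - 108x)
  -4x³ + 28x² - 64x + 48 = (-(1/9)x + 4/9)(36x² - 108x) + (-16x + 48)
  36x² - 108x = (-(9/4)x)(-16x + 48) + (0)
Last nonzero remainder: -16x + 48. Dividing through by -16 gives the monic gcd x - 3.

-3 + x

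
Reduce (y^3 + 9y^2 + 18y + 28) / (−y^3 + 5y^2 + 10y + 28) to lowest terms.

(−y − 7)/(y − 7)

Apply the Euclidean algorithm:
  y^3 + 9y^2 + 18y + 28 = (−1)(−y^3 + 5y^2 + 10y + 28) + (14y^2 + 28y + 56)
  −y^3 + 5y^2 + 10y + 28 = (−(1/14)y + 1/2)(14y^2 + 28y + 56) + (0)
Last nonzero remainder: 14y^2 + 28y + 56. Dividing through by 14 gives the monic gcd y^2 + 2y + 4.
Cancel y^2 + 2y + 4 from numerator and denominator to get the reduced form.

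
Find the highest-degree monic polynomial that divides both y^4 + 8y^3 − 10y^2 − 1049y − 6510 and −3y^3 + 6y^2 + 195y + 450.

Apply the Euclidean algorithm:
  y^4 + 8y^3 − 10y^2 − 1049y − 6510 = (−(1/3)y − 10/3)(−3y^3 + 6y^2 + 195y + 450) + (75y^2 − 249y − 5010)
  −3y^3 + 6y^2 + 195y + 450 = (−(1/25)y − 33/625)(75y^2 − 249y − 5010) + (−(11592/625)y + 23184/125)
  75y^2 − 249y − 5010 = (−(15625/3864)y − 104375/3864)(−(11592/625)y + 23184/125) + (0)
Last nonzero remainder: −(11592/625)y + 23184/125. Dividing through by −11592/625 gives the monic gcd y − 10.

y − 10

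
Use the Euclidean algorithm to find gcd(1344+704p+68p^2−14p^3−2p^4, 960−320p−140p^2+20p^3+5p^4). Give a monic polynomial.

Euclidean algorithm in ℚ[p]:
  −2p^4−14p^3+68p^2+704p+1344 = (−2/5)(5p^4+20p^3−140p^2−320p+960) + (−6p^3+12p^2+576p+1728)
  5p^4+20p^3−140p^2−320p+960 = (−(5/6)p−5)(−6p^3+12p^2+576p+1728) + (400p^2+4000p+9600)
  −6p^3+12p^2+576p+1728 = (−(3/200)p+9/50)(400p^2+4000p+9600) + (0)
Last nonzero remainder: 400p^2+4000p+9600. Dividing through by 400 gives the monic gcd p^2+10p+24.

24+10p+p^2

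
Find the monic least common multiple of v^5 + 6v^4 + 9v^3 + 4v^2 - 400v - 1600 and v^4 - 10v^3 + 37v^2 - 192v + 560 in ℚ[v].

Euclidean algorithm in ℚ[v]:
  v^5 + 6v^4 + 9v^3 + 4v^2 - 400v - 1600 = (v + 16)(v^4 - 10v^3 + 37v^2 - 192v + 560) + (132v^3 - 396v^2 + 2112v - 10560)
  v^4 - 10v^3 + 37v^2 - 192v + 560 = ((1/132)v - 7/132)(132v^3 - 396v^2 + 2112v - 10560) + (0)
Last nonzero remainder: 132v^3 - 396v^2 + 2112v - 10560. Dividing through by 132 gives the monic gcd v^3 - 3v^2 + 16v - 80.
Then lcm(f, g) = f·g / gcd(f, g); expanding and making the result monic gives the answer.

v^6 - v^5 - 33v^4 - 59v^3 - 428v^2 + 1200v + 11200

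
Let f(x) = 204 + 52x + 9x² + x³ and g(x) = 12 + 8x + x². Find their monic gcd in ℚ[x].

6 + x

By polynomial division,
  x³ + 9x² + 52x + 204 = (x + 1)(x² + 8x + 12) + (32x + 192)
  x² + 8x + 12 = ((1/32)x + 1/16)(32x + 192) + (0)
Last nonzero remainder: 32x + 192. Dividing through by 32 gives the monic gcd x + 6.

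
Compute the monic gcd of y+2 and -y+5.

1

Repeated division with remainder:
  y+2 = (-1)(-y+5) + (7)
  -y+5 = (-(1/7)y+5/7)(7) + (0)
The last nonzero remainder is the constant 7, so the polynomials are coprime and gcd = 1.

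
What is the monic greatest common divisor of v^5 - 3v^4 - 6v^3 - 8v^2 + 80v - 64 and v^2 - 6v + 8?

v^2 - 6v + 8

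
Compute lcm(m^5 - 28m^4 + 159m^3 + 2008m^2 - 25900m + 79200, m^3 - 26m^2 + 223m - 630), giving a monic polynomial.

m^6 - 35m^5 + 355m^4 + 895m^3 - 39956m^2 + 260500m - 554400

By polynomial division,
  m^5 - 28m^4 + 159m^3 + 2008m^2 - 25900m + 79200 = (m^2 - 2m - 116)(m^3 - 26m^2 + 223m - 630) + (68m^2 - 1292m + 6120)
  m^3 - 26m^2 + 223m - 630 = ((1/68)m - 7/68)(68m^2 - 1292m + 6120) + (0)
Last nonzero remainder: 68m^2 - 1292m + 6120. Dividing through by 68 gives the monic gcd m^2 - 19m + 90.
Then lcm(f, g) = f·g / gcd(f, g); expanding and making the result monic gives the answer.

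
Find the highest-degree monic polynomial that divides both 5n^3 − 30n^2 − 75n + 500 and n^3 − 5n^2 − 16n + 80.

Repeated division with remainder:
  5n^3 − 30n^2 − 75n + 500 = (5)(n^3 − 5n^2 − 16n + 80) + (−5n^2 + 5n + 100)
  n^3 − 5n^2 − 16n + 80 = (−(1/5)n + 4/5)(−5n^2 + 5n + 100) + (0)
Last nonzero remainder: −5n^2 + 5n + 100. Dividing through by −5 gives the monic gcd n^2 − n − 20.

n^2 − n − 20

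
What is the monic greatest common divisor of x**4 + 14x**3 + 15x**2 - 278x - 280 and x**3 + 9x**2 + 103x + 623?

Repeated division with remainder:
  x**4 + 14x**3 + 15x**2 - 278x - 280 = (x + 5)(x**3 + 9x**2 + 103x + 623) + (-133x**2 - 1416x - 3395)
  x**3 + 9x**2 + 103x + 623 = (-(1/133)x + 219/17689)(-133x**2 - 1416x - 3395) + ((1680536/17689)x + 1680536/2527)
  -133x**2 - 1416x - 3395 = (-(2352637/1680536)x - 8579165/1680536)((1680536/17689)x + 1680536/2527) + (0)
Last nonzero remainder: (1680536/17689)x + 1680536/2527. Dividing through by 1680536/17689 gives the monic gcd x + 7.

x + 7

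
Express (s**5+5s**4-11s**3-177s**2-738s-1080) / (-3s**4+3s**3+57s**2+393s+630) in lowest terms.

(-s**3-s**2+30s+72)/(3s**2-15s-42)

Apply the Euclidean algorithm:
  s**5+5s**4-11s**3-177s**2-738s-1080 = (-(1/3)s-2)(-3s**4+3s**3+57s**2+393s+630) + (14s**3+68s**2+258s+180)
  -3s**4+3s**3+57s**2+393s+630 = (-(3/14)s+123/98)(14s**3+68s**2+258s+180) + ((1320/49)s**2+(5280/49)s+19800/49)
  14s**3+68s**2+258s+180 = ((343/660)s+49/110)((1320/49)s**2+(5280/49)s+19800/49) + (0)
Last nonzero remainder: (1320/49)s**2+(5280/49)s+19800/49. Dividing through by 1320/49 gives the monic gcd s**2+4s+15.
Cancel s**2+4s+15 from numerator and denominator to get the reduced form.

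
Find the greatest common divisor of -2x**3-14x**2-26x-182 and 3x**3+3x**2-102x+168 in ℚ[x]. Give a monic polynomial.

By polynomial division,
  -2x**3-14x**2-26x-182 = (-2/3)(3x**3+3x**2-102x+168) + (-12x**2-94x-70)
  3x**3+3x**2-102x+168 = (-(1/4)x+41/24)(-12x**2-94x-70) + ((493/12)x+3451/12)
  -12x**2-94x-70 = (-(144/493)x-120/493)((493/12)x+3451/12) + (0)
Last nonzero remainder: (493/12)x+3451/12. Dividing through by 493/12 gives the monic gcd x+7.

x+7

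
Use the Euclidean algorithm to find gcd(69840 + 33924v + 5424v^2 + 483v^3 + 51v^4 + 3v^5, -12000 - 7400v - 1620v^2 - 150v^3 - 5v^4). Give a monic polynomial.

Repeated division with remainder:
  3v^5 + 51v^4 + 483v^3 + 5424v^2 + 33924v + 69840 = (-(3/5)v + 39/5)(-5v^4 - 150v^3 - 1620v^2 - 7400v - 12000) + (681v^3 + 13620v^2 + 84444v + 163440)
  -5v^4 - 150v^3 - 1620v^2 - 7400v - 12000 = (-(5/681)v - 50/681)(681v^3 + 13620v^2 + 84444v + 163440) + (0)
Last nonzero remainder: 681v^3 + 13620v^2 + 84444v + 163440. Dividing through by 681 gives the monic gcd v^3 + 20v^2 + 124v + 240.

240 + 124v + 20v^2 + v^3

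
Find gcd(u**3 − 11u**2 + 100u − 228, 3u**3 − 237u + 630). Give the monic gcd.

u − 3

Euclidean algorithm in ℚ[u]:
  u**3 − 11u**2 + 100u − 228 = (1/3)(3u**3 − 237u + 630) + (−11u**2 + 179u − 438)
  3u**3 − 237u + 630 = (−(3/11)u − 537/121)(−11u**2 + 179u − 438) + ((52992/121)u − 158976/121)
  −11u**2 + 179u − 438 = (−(1331/52992)u + 8833/26496)((52992/121)u − 158976/121) + (0)
Last nonzero remainder: (52992/121)u − 158976/121. Dividing through by 52992/121 gives the monic gcd u − 3.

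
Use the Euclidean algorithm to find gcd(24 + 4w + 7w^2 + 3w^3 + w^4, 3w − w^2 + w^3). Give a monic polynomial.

Repeated division with remainder:
  w^4 + 3w^3 + 7w^2 + 4w + 24 = (w + 4)(w^3 − w^2 + 3w) + (8w^2 − 8w + 24)
  w^3 − w^2 + 3w = ((1/8)w)(8w^2 − 8w + 24) + (0)
Last nonzero remainder: 8w^2 − 8w + 24. Dividing through by 8 gives the monic gcd w^2 − w + 3.

3 − w + w^2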